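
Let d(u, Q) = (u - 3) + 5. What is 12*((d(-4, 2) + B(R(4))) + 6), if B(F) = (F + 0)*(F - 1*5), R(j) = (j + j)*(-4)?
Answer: 14256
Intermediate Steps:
R(j) = -8*j (R(j) = (2*j)*(-4) = -8*j)
B(F) = F*(-5 + F) (B(F) = F*(F - 5) = F*(-5 + F))
d(u, Q) = 2 + u (d(u, Q) = (-3 + u) + 5 = 2 + u)
12*((d(-4, 2) + B(R(4))) + 6) = 12*(((2 - 4) + (-8*4)*(-5 - 8*4)) + 6) = 12*((-2 - 32*(-5 - 32)) + 6) = 12*((-2 - 32*(-37)) + 6) = 12*((-2 + 1184) + 6) = 12*(1182 + 6) = 12*1188 = 14256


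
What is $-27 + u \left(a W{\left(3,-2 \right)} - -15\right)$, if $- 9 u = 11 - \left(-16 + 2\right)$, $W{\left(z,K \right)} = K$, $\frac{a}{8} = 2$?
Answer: $\frac{182}{9} \approx 20.222$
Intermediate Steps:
$a = 16$ ($a = 8 \cdot 2 = 16$)
$u = - \frac{25}{9}$ ($u = - \frac{11 - \left(-16 + 2\right)}{9} = - \frac{11 - -14}{9} = - \frac{11 + 14}{9} = \left(- \frac{1}{9}\right) 25 = - \frac{25}{9} \approx -2.7778$)
$-27 + u \left(a W{\left(3,-2 \right)} - -15\right) = -27 - \frac{25 \left(16 \left(-2\right) - -15\right)}{9} = -27 - \frac{25 \left(-32 + 15\right)}{9} = -27 - - \frac{425}{9} = -27 + \frac{425}{9} = \frac{182}{9}$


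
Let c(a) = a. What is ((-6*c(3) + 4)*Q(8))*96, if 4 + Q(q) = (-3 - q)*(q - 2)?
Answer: 94080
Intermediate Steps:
Q(q) = -4 + (-3 - q)*(-2 + q) (Q(q) = -4 + (-3 - q)*(q - 2) = -4 + (-3 - q)*(-2 + q))
((-6*c(3) + 4)*Q(8))*96 = ((-6*3 + 4)*(2 - 1*8 - 1*8²))*96 = ((-18 + 4)*(2 - 8 - 1*64))*96 = -14*(2 - 8 - 64)*96 = -14*(-70)*96 = 980*96 = 94080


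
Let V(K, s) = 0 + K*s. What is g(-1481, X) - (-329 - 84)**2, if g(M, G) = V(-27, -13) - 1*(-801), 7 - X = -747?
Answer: -169417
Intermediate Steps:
V(K, s) = K*s
X = 754 (X = 7 - 1*(-747) = 7 + 747 = 754)
g(M, G) = 1152 (g(M, G) = -27*(-13) - 1*(-801) = 351 + 801 = 1152)
g(-1481, X) - (-329 - 84)**2 = 1152 - (-329 - 84)**2 = 1152 - 1*(-413)**2 = 1152 - 1*170569 = 1152 - 170569 = -169417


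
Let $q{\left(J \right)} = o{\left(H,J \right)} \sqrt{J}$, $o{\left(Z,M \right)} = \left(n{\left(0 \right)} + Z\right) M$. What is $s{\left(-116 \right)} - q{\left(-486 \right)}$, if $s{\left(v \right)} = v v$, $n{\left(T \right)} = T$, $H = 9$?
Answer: $13456 + 39366 i \sqrt{6} \approx 13456.0 + 96427.0 i$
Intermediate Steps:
$s{\left(v \right)} = v^{2}$
$o{\left(Z,M \right)} = M Z$ ($o{\left(Z,M \right)} = \left(0 + Z\right) M = Z M = M Z$)
$q{\left(J \right)} = 9 J^{\frac{3}{2}}$ ($q{\left(J \right)} = J 9 \sqrt{J} = 9 J \sqrt{J} = 9 J^{\frac{3}{2}}$)
$s{\left(-116 \right)} - q{\left(-486 \right)} = \left(-116\right)^{2} - 9 \left(-486\right)^{\frac{3}{2}} = 13456 - 9 \left(- 4374 i \sqrt{6}\right) = 13456 - - 39366 i \sqrt{6} = 13456 + 39366 i \sqrt{6}$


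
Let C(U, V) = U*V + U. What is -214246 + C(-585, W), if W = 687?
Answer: -616726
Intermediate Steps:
C(U, V) = U + U*V
-214246 + C(-585, W) = -214246 - 585*(1 + 687) = -214246 - 585*688 = -214246 - 402480 = -616726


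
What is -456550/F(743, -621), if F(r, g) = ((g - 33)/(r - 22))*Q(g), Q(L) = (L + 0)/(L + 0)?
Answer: 164586275/327 ≈ 5.0332e+5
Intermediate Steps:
Q(L) = 1 (Q(L) = L/L = 1)
F(r, g) = (-33 + g)/(-22 + r) (F(r, g) = ((g - 33)/(r - 22))*1 = ((-33 + g)/(-22 + r))*1 = (-33 + g)/(-22 + r))
-456550/F(743, -621) = -456550*(-22 + 743)/(-33 - 621) = -456550/(-654/721) = -456550*(-721/654) = 164586275/327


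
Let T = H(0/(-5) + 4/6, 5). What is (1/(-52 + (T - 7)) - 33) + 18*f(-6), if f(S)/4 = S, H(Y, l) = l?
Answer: -25111/54 ≈ -465.02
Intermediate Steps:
T = 5
f(S) = 4*S
(1/(-52 + (T - 7)) - 33) + 18*f(-6) = (1/(-52 + (5 - 7)) - 33) + 18*(4*(-6)) = (1/(-52 - 2) - 33) + 18*(-24) = (1/(-54) - 33) - 432 = (-1/54 - 33) - 432 = -1783/54 - 432 = -25111/54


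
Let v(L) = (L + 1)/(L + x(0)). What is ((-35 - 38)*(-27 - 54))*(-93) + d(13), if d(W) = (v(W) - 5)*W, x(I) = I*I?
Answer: -549960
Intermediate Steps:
x(I) = I**2
v(L) = (1 + L)/L (v(L) = (L + 1)/(L + 0**2) = (1 + L)/(L + 0) = (1 + L)/L)
d(W) = W*(-5 + (1 + W)/W) (d(W) = ((1 + W)/W - 5)*W = (-5 + (1 + W)/W)*W = W*(-5 + (1 + W)/W))
((-35 - 38)*(-27 - 54))*(-93) + d(13) = ((-35 - 38)*(-27 - 54))*(-93) + (1 - 4*13) = -73*(-81)*(-93) + (1 - 52) = 5913*(-93) - 51 = -549909 - 51 = -549960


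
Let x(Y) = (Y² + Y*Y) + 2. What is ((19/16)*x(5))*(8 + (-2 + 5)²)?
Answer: 4199/4 ≈ 1049.8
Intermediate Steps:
x(Y) = 2 + 2*Y² (x(Y) = (Y² + Y²) + 2 = 2*Y² + 2 = 2 + 2*Y²)
((19/16)*x(5))*(8 + (-2 + 5)²) = ((19/16)*(2 + 2*5²))*(8 + (-2 + 5)²) = ((19*(1/16))*(2 + 2*25))*(8 + 3²) = (19*(2 + 50)/16)*(8 + 9) = ((19/16)*52)*17 = (247/4)*17 = 4199/4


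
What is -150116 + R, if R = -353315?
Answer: -503431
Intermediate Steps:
-150116 + R = -150116 - 353315 = -503431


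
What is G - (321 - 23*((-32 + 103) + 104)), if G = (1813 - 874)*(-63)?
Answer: -55453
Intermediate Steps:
G = -59157 (G = 939*(-63) = -59157)
G - (321 - 23*((-32 + 103) + 104)) = -59157 - (321 - 23*((-32 + 103) + 104)) = -59157 - (321 - 23*(71 + 104)) = -59157 - (321 - 23*175) = -59157 - (321 - 4025) = -59157 - 1*(-3704) = -59157 + 3704 = -55453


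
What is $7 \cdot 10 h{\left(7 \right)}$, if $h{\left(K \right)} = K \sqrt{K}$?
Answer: $490 \sqrt{7} \approx 1296.4$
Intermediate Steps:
$h{\left(K \right)} = K^{\frac{3}{2}}$
$7 \cdot 10 h{\left(7 \right)} = 7 \cdot 10 \cdot 7^{\frac{3}{2}} = 70 \cdot 7 \sqrt{7} = 490 \sqrt{7}$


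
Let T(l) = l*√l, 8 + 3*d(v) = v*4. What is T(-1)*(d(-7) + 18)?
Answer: -6*I ≈ -6.0*I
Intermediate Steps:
d(v) = -8/3 + 4*v/3 (d(v) = -8/3 + (v*4)/3 = -8/3 + (4*v)/3 = -8/3 + 4*v/3)
T(l) = l^(3/2)
T(-1)*(d(-7) + 18) = (-1)^(3/2)*((-8/3 + (4/3)*(-7)) + 18) = (-I)*((-8/3 - 28/3) + 18) = (-I)*(-12 + 18) = -I*6 = -6*I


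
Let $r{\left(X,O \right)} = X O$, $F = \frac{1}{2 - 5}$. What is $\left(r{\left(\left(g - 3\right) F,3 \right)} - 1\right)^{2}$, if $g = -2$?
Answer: $16$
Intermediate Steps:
$F = - \frac{1}{3}$ ($F = \frac{1}{-3} = - \frac{1}{3} \approx -0.33333$)
$r{\left(X,O \right)} = O X$
$\left(r{\left(\left(g - 3\right) F,3 \right)} - 1\right)^{2} = \left(3 \left(-2 - 3\right) \left(- \frac{1}{3}\right) - 1\right)^{2} = \left(3 \left(\left(-5\right) \left(- \frac{1}{3}\right)\right) - 1\right)^{2} = \left(3 \cdot \frac{5}{3} - 1\right)^{2} = \left(5 - 1\right)^{2} = 4^{2} = 16$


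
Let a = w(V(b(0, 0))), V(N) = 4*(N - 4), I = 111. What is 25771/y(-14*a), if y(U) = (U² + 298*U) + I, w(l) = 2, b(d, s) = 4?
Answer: -25771/7449 ≈ -3.4597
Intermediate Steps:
V(N) = -16 + 4*N (V(N) = 4*(-4 + N) = -16 + 4*N)
a = 2
y(U) = 111 + U² + 298*U (y(U) = (U² + 298*U) + 111 = 111 + U² + 298*U)
25771/y(-14*a) = 25771/(111 + (-14*2)² + 298*(-14*2)) = 25771/(111 + (-28)² + 298*(-28)) = 25771/(111 + 784 - 8344) = 25771/(-7449) = 25771*(-1/7449) = -25771/7449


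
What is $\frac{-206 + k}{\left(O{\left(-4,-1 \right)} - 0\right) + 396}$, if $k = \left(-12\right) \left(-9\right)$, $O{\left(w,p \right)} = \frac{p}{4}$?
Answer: $- \frac{392}{1583} \approx -0.24763$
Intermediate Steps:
$O{\left(w,p \right)} = \frac{p}{4}$ ($O{\left(w,p \right)} = p \frac{1}{4} = \frac{p}{4}$)
$k = 108$
$\frac{-206 + k}{\left(O{\left(-4,-1 \right)} - 0\right) + 396} = \frac{-206 + 108}{\left(\frac{1}{4} \left(-1\right) - 0\right) + 396} = - \frac{98}{\left(- \frac{1}{4} + 0\right) + 396} = - \frac{98}{- \frac{1}{4} + 396} = - \frac{98}{\frac{1583}{4}} = \left(-98\right) \frac{4}{1583} = - \frac{392}{1583}$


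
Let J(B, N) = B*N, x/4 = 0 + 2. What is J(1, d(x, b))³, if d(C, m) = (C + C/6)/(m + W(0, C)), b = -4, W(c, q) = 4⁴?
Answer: 1/19683 ≈ 5.0805e-5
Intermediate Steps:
W(c, q) = 256
x = 8 (x = 4*(0 + 2) = 4*2 = 8)
d(C, m) = 7*C/(6*(256 + m)) (d(C, m) = (C + C/6)/(m + 256) = (C + C*(⅙))/(256 + m) = (C + C/6)/(256 + m) = (7*C/6)/(256 + m) = 7*C/(6*(256 + m)))
J(1, d(x, b))³ = (1*((7/6)*8/(256 - 4)))³ = (1*((7/6)*8/252))³ = (1*((7/6)*8*(1/252)))³ = (1*(1/27))³ = (1/27)³ = 1/19683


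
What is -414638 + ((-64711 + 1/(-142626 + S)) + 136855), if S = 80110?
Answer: -21411354905/62516 ≈ -3.4249e+5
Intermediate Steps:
-414638 + ((-64711 + 1/(-142626 + S)) + 136855) = -414638 + ((-64711 + 1/(-142626 + 80110)) + 136855) = -414638 + ((-64711 + 1/(-62516)) + 136855) = -414638 + ((-64711 - 1/62516) + 136855) = -414638 + (-4045472877/62516 + 136855) = -414638 + 4510154303/62516 = -21411354905/62516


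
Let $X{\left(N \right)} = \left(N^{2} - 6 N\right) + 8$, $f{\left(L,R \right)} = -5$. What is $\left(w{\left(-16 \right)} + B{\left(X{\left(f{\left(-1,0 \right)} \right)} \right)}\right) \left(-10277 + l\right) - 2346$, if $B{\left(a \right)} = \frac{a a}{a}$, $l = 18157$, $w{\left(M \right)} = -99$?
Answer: $-286026$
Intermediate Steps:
$X{\left(N \right)} = 8 + N^{2} - 6 N$
$B{\left(a \right)} = a$ ($B{\left(a \right)} = \frac{a^{2}}{a} = a$)
$\left(w{\left(-16 \right)} + B{\left(X{\left(f{\left(-1,0 \right)} \right)} \right)}\right) \left(-10277 + l\right) - 2346 = \left(-99 + \left(8 + \left(-5\right)^{2} - -30\right)\right) \left(-10277 + 18157\right) - 2346 = \left(-99 + \left(8 + 25 + 30\right)\right) 7880 - 2346 = \left(-99 + 63\right) 7880 - 2346 = \left(-36\right) 7880 - 2346 = -283680 - 2346 = -286026$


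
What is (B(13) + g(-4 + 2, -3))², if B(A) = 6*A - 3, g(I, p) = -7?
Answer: 4624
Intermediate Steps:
B(A) = -3 + 6*A
(B(13) + g(-4 + 2, -3))² = ((-3 + 6*13) - 7)² = ((-3 + 78) - 7)² = (75 - 7)² = 68² = 4624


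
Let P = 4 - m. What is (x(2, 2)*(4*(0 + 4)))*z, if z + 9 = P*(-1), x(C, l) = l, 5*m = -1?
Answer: -2112/5 ≈ -422.40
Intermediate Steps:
m = -⅕ (m = (⅕)*(-1) = -⅕ ≈ -0.20000)
P = 21/5 (P = 4 - 1*(-⅕) = 4 + ⅕ = 21/5 ≈ 4.2000)
z = -66/5 (z = -9 + (21/5)*(-1) = -9 - 21/5 = -66/5 ≈ -13.200)
(x(2, 2)*(4*(0 + 4)))*z = (2*(4*(0 + 4)))*(-66/5) = (2*(4*4))*(-66/5) = (2*16)*(-66/5) = 32*(-66/5) = -2112/5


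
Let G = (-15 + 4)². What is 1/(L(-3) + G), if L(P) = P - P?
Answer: 1/121 ≈ 0.0082645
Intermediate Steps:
L(P) = 0
G = 121 (G = (-11)² = 121)
1/(L(-3) + G) = 1/(0 + 121) = 1/121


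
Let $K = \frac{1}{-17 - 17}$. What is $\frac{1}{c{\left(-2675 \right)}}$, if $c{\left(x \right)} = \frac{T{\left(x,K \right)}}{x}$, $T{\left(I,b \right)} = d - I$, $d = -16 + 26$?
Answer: $- \frac{535}{537} \approx -0.99628$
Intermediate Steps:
$K = - \frac{1}{34}$ ($K = \frac{1}{-34} = - \frac{1}{34} \approx -0.029412$)
$d = 10$
$T{\left(I,b \right)} = 10 - I$
$c{\left(x \right)} = \frac{10 - x}{x}$
$\frac{1}{c{\left(-2675 \right)}} = \frac{1}{\frac{1}{-2675} \left(10 - -2675\right)} = \frac{1}{\left(- \frac{1}{2675}\right) \left(10 + 2675\right)} = \frac{1}{\left(- \frac{1}{2675}\right) 2685} = \frac{1}{- \frac{537}{535}} = - \frac{535}{537}$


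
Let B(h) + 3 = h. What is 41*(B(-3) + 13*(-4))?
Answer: -2378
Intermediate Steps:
B(h) = -3 + h
41*(B(-3) + 13*(-4)) = 41*((-3 - 3) + 13*(-4)) = 41*(-6 - 52) = 41*(-58) = -2378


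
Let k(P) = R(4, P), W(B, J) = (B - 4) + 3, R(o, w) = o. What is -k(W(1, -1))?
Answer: -4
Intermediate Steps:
W(B, J) = -1 + B (W(B, J) = (-4 + B) + 3 = -1 + B)
k(P) = 4
-k(W(1, -1)) = -1*4 = -4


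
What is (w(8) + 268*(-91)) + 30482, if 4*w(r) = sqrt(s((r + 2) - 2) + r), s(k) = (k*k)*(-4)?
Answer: 6094 + I*sqrt(62)/2 ≈ 6094.0 + 3.937*I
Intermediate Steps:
s(k) = -4*k**2 (s(k) = k**2*(-4) = -4*k**2)
w(r) = sqrt(r - 4*r**2)/4 (w(r) = sqrt(-4*((r + 2) - 2)**2 + r)/4 = sqrt(-4*((2 + r) - 2)**2 + r)/4 = sqrt(-4*r**2 + r)/4 = sqrt(r - 4*r**2)/4)
(w(8) + 268*(-91)) + 30482 = (sqrt(8*(1 - 4*8))/4 + 268*(-91)) + 30482 = (sqrt(8*(1 - 32))/4 - 24388) + 30482 = (sqrt(8*(-31))/4 - 24388) + 30482 = (sqrt(-248)/4 - 24388) + 30482 = ((2*I*sqrt(62))/4 - 24388) + 30482 = (I*sqrt(62)/2 - 24388) + 30482 = (-24388 + I*sqrt(62)/2) + 30482 = 6094 + I*sqrt(62)/2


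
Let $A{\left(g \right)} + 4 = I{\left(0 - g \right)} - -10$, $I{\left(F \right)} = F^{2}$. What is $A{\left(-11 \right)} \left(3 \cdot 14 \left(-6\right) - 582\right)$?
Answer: $-105918$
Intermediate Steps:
$A{\left(g \right)} = 6 + g^{2}$ ($A{\left(g \right)} = -4 + \left(\left(0 - g\right)^{2} - -10\right) = -4 + \left(\left(- g\right)^{2} + 10\right) = -4 + \left(g^{2} + 10\right) = -4 + \left(10 + g^{2}\right) = 6 + g^{2}$)
$A{\left(-11 \right)} \left(3 \cdot 14 \left(-6\right) - 582\right) = \left(6 + \left(-11\right)^{2}\right) \left(3 \cdot 14 \left(-6\right) - 582\right) = \left(6 + 121\right) \left(42 \left(-6\right) - 582\right) = 127 \left(-252 - 582\right) = 127 \left(-834\right) = -105918$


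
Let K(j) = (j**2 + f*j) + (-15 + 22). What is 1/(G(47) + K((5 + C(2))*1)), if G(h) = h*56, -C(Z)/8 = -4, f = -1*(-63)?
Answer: 1/6339 ≈ 0.00015775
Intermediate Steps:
f = 63
C(Z) = 32 (C(Z) = -8*(-4) = 32)
K(j) = 7 + j**2 + 63*j (K(j) = (j**2 + 63*j) + (-15 + 22) = (j**2 + 63*j) + 7 = 7 + j**2 + 63*j)
G(h) = 56*h
1/(G(47) + K((5 + C(2))*1)) = 1/(56*47 + (7 + ((5 + 32)*1)**2 + 63*((5 + 32)*1))) = 1/(2632 + (7 + (37*1)**2 + 63*(37*1))) = 1/(2632 + (7 + 37**2 + 63*37)) = 1/(2632 + (7 + 1369 + 2331)) = 1/(2632 + 3707) = 1/6339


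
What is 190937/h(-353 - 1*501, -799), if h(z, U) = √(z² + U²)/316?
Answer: 60336092*√8093/105209 ≈ 51592.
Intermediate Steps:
h(z, U) = √(U² + z²)/316 (h(z, U) = √(U² + z²)*(1/316) = √(U² + z²)/316)
190937/h(-353 - 1*501, -799) = 190937/((√((-799)² + (-353 - 1*501)²)/316)) = 190937/((√(638401 + (-353 - 501)²)/316)) = 190937/((√(638401 + (-854)²)/316)) = 190937/((√(638401 + 729316)/316)) = 190937/((√1367717/316)) = 190937/(((13*√8093)/316)) = 190937/((13*√8093/316)) = 190937*(316*√8093/105209) = 60336092*√8093/105209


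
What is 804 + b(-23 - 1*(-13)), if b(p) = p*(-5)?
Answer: 854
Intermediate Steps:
b(p) = -5*p
804 + b(-23 - 1*(-13)) = 804 - 5*(-23 - 1*(-13)) = 804 - 5*(-23 + 13) = 804 - 5*(-10) = 804 + 50 = 854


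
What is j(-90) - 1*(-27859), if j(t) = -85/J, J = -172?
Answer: 4791833/172 ≈ 27860.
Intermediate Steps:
j(t) = 85/172 (j(t) = -85/(-172) = -85*(-1/172) = 85/172)
j(-90) - 1*(-27859) = 85/172 - 1*(-27859) = 85/172 + 27859 = 4791833/172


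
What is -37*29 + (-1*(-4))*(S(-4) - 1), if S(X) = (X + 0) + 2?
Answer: -1085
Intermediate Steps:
S(X) = 2 + X (S(X) = X + 2 = 2 + X)
-37*29 + (-1*(-4))*(S(-4) - 1) = -37*29 + (-1*(-4))*((2 - 4) - 1) = -1073 + 4*(-2 - 1) = -1073 + 4*(-3) = -1073 - 12 = -1085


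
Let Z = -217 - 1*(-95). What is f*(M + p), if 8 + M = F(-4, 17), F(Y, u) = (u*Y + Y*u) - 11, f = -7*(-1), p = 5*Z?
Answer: -5355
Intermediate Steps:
Z = -122 (Z = -217 + 95 = -122)
p = -610 (p = 5*(-122) = -610)
f = 7
F(Y, u) = -11 + 2*Y*u (F(Y, u) = (Y*u + Y*u) - 11 = 2*Y*u - 11 = -11 + 2*Y*u)
M = -155 (M = -8 + (-11 + 2*(-4)*17) = -8 + (-11 - 136) = -8 - 147 = -155)
f*(M + p) = 7*(-155 - 610) = 7*(-765) = -5355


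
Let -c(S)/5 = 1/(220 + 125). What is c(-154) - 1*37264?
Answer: -2571217/69 ≈ -37264.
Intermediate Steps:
c(S) = -1/69 (c(S) = -5/(220 + 125) = -5/345 = -5*1/345 = -1/69)
c(-154) - 1*37264 = -1/69 - 1*37264 = -1/69 - 37264 = -2571217/69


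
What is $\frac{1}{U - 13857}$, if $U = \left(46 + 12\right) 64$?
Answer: $- \frac{1}{10145} \approx -9.8571 \cdot 10^{-5}$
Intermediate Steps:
$U = 3712$ ($U = 58 \cdot 64 = 3712$)
$\frac{1}{U - 13857} = \frac{1}{3712 - 13857} = \frac{1}{-10145} = - \frac{1}{10145}$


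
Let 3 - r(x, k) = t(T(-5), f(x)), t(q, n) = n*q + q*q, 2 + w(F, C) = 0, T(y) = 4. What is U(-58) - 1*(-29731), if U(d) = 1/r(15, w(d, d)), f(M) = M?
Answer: 2170362/73 ≈ 29731.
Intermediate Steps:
w(F, C) = -2 (w(F, C) = -2 + 0 = -2)
t(q, n) = q**2 + n*q (t(q, n) = n*q + q**2 = q**2 + n*q)
r(x, k) = -13 - 4*x (r(x, k) = 3 - 4*(x + 4) = 3 - 4*(4 + x) = 3 - (16 + 4*x) = 3 + (-16 - 4*x) = -13 - 4*x)
U(d) = -1/73 (U(d) = 1/(-13 - 4*15) = 1/(-13 - 60) = 1/(-73) = -1/73)
U(-58) - 1*(-29731) = -1/73 - 1*(-29731) = -1/73 + 29731 = 2170362/73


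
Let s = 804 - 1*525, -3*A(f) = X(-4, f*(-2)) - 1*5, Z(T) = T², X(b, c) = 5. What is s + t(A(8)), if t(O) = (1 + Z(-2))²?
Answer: 304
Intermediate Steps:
A(f) = 0 (A(f) = -(5 - 1*5)/3 = -(5 - 5)/3 = -⅓*0 = 0)
t(O) = 25 (t(O) = (1 + (-2)²)² = (1 + 4)² = 5² = 25)
s = 279 (s = 804 - 525 = 279)
s + t(A(8)) = 279 + 25 = 304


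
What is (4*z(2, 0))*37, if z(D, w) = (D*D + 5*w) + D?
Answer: 888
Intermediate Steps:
z(D, w) = D + D**2 + 5*w (z(D, w) = (D**2 + 5*w) + D = D + D**2 + 5*w)
(4*z(2, 0))*37 = (4*(2 + 2**2 + 5*0))*37 = (4*(2 + 4 + 0))*37 = (4*6)*37 = 24*37 = 888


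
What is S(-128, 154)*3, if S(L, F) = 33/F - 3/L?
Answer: 639/896 ≈ 0.71317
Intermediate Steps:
S(L, F) = -3/L + 33/F
S(-128, 154)*3 = (-3/(-128) + 33/154)*3 = (-3*(-1/128) + 33*(1/154))*3 = (3/128 + 3/14)*3 = (213/896)*3 = 639/896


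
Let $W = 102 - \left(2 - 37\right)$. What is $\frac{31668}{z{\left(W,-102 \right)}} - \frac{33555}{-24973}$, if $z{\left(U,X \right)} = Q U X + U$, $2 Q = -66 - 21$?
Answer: $\frac{1513749021}{1084552417} \approx 1.3957$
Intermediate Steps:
$Q = - \frac{87}{2}$ ($Q = \frac{-66 - 21}{2} = \frac{1}{2} \left(-87\right) = - \frac{87}{2} \approx -43.5$)
$W = 137$ ($W = 102 - -35 = 102 + 35 = 137$)
$z{\left(U,X \right)} = U - \frac{87 U X}{2}$ ($z{\left(U,X \right)} = - \frac{87 U}{2} X + U = - \frac{87 U X}{2} + U = U - \frac{87 U X}{2}$)
$\frac{31668}{z{\left(W,-102 \right)}} - \frac{33555}{-24973} = \frac{31668}{\frac{1}{2} \cdot 137 \left(2 - -8874\right)} - \frac{33555}{-24973} = \frac{31668}{\frac{1}{2} \cdot 137 \left(2 + 8874\right)} - - \frac{33555}{24973} = \frac{31668}{\frac{1}{2} \cdot 137 \cdot 8876} + \frac{33555}{24973} = \frac{31668}{608006} + \frac{33555}{24973} = 31668 \cdot \frac{1}{608006} + \frac{33555}{24973} = \frac{2262}{43429} + \frac{33555}{24973} = \frac{1513749021}{1084552417}$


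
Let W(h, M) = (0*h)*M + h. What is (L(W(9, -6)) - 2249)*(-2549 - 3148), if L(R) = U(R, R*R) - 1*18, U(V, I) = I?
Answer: 12453642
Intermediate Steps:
W(h, M) = h (W(h, M) = 0*M + h = 0 + h = h)
L(R) = -18 + R² (L(R) = R*R - 1*18 = R² - 18 = -18 + R²)
(L(W(9, -6)) - 2249)*(-2549 - 3148) = ((-18 + 9²) - 2249)*(-2549 - 3148) = ((-18 + 81) - 2249)*(-5697) = (63 - 2249)*(-5697) = -2186*(-5697) = 12453642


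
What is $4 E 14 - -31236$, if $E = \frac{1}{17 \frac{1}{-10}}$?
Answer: $\frac{530452}{17} \approx 31203.0$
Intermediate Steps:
$E = - \frac{10}{17}$ ($E = \frac{1}{17 \left(- \frac{1}{10}\right)} = \frac{1}{- \frac{17}{10}} = - \frac{10}{17} \approx -0.58823$)
$4 E 14 - -31236 = 4 \left(- \frac{10}{17}\right) 14 - -31236 = \left(- \frac{40}{17}\right) 14 + 31236 = - \frac{560}{17} + 31236 = \frac{530452}{17}$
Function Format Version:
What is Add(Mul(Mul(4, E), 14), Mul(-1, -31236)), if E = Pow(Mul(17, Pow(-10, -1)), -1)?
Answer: Rational(530452, 17) ≈ 31203.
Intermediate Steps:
E = Rational(-10, 17) (E = Pow(Mul(17, Rational(-1, 10)), -1) = Pow(Rational(-17, 10), -1) = Rational(-10, 17) ≈ -0.58823)
Add(Mul(Mul(4, E), 14), Mul(-1, -31236)) = Add(Mul(Mul(4, Rational(-10, 17)), 14), Mul(-1, -31236)) = Add(Mul(Rational(-40, 17), 14), 31236) = Add(Rational(-560, 17), 31236) = Rational(530452, 17)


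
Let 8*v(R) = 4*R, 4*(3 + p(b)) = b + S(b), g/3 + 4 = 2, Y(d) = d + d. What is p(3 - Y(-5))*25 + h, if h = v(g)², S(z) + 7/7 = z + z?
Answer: 343/2 ≈ 171.50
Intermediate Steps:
Y(d) = 2*d
S(z) = -1 + 2*z (S(z) = -1 + (z + z) = -1 + 2*z)
g = -6 (g = -12 + 3*2 = -12 + 6 = -6)
p(b) = -13/4 + 3*b/4 (p(b) = -3 + (b + (-1 + 2*b))/4 = -3 + (-1 + 3*b)/4 = -3 + (-¼ + 3*b/4) = -13/4 + 3*b/4)
v(R) = R/2 (v(R) = (4*R)/8 = R/2)
h = 9 (h = ((½)*(-6))² = (-3)² = 9)
p(3 - Y(-5))*25 + h = (-13/4 + 3*(3 - 2*(-5))/4)*25 + 9 = (-13/4 + 3*(3 - 1*(-10))/4)*25 + 9 = (-13/4 + 3*(3 + 10)/4)*25 + 9 = (-13/4 + (¾)*13)*25 + 9 = (-13/4 + 39/4)*25 + 9 = (13/2)*25 + 9 = 325/2 + 9 = 343/2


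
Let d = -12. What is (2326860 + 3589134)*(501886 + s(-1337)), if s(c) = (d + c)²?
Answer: 13735086361878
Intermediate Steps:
s(c) = (-12 + c)²
(2326860 + 3589134)*(501886 + s(-1337)) = (2326860 + 3589134)*(501886 + (-12 - 1337)²) = 5915994*(501886 + (-1349)²) = 5915994*(501886 + 1819801) = 5915994*2321687 = 13735086361878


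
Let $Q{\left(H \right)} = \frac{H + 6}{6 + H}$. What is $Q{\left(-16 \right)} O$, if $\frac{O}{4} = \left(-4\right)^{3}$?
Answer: $-256$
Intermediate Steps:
$Q{\left(H \right)} = 1$ ($Q{\left(H \right)} = \frac{6 + H}{6 + H} = 1$)
$O = -256$ ($O = 4 \left(-4\right)^{3} = 4 \left(-64\right) = -256$)
$Q{\left(-16 \right)} O = 1 \left(-256\right) = -256$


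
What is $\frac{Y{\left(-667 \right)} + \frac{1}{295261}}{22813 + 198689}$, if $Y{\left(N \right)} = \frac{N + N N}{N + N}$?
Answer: $- \frac{49160956}{32700451011} \approx -0.0015034$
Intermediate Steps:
$Y{\left(N \right)} = \frac{N + N^{2}}{2 N}$
$\frac{Y{\left(-667 \right)} + \frac{1}{295261}}{22813 + 198689} = \frac{\left(\frac{1}{2} + \frac{1}{2} \left(-667\right)\right) + \frac{1}{295261}}{22813 + 198689} = \frac{\left(\frac{1}{2} - \frac{667}{2}\right) + \frac{1}{295261}}{221502} = \left(-333 + \frac{1}{295261}\right) \frac{1}{221502} = \left(- \frac{98321912}{295261}\right) \frac{1}{221502} = - \frac{49160956}{32700451011}$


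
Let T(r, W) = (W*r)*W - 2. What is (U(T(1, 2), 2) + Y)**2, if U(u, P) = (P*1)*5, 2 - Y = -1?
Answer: 169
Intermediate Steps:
T(r, W) = -2 + r*W**2 (T(r, W) = r*W**2 - 2 = -2 + r*W**2)
Y = 3 (Y = 2 - 1*(-1) = 2 + 1 = 3)
U(u, P) = 5*P (U(u, P) = P*5 = 5*P)
(U(T(1, 2), 2) + Y)**2 = (5*2 + 3)**2 = (10 + 3)**2 = 13**2 = 169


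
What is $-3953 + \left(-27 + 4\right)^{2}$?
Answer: $-3424$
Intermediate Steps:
$-3953 + \left(-27 + 4\right)^{2} = -3953 + \left(-23\right)^{2} = -3953 + 529 = -3424$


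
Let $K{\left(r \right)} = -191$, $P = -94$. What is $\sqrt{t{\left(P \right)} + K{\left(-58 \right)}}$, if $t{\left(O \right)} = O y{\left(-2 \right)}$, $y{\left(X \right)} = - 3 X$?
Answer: $i \sqrt{755} \approx 27.477 i$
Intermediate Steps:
$t{\left(O \right)} = 6 O$ ($t{\left(O \right)} = O \left(\left(-3\right) \left(-2\right)\right) = O 6 = 6 O$)
$\sqrt{t{\left(P \right)} + K{\left(-58 \right)}} = \sqrt{6 \left(-94\right) - 191} = \sqrt{-564 - 191} = \sqrt{-755} = i \sqrt{755}$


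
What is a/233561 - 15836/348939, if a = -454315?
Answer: -162226893781/81498541779 ≈ -1.9905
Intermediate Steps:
a/233561 - 15836/348939 = -454315/233561 - 15836/348939 = -162226893781/81498541779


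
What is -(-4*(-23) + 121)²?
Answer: -45369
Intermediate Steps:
-(-4*(-23) + 121)² = -(92 + 121)² = -1*213² = -1*45369 = -45369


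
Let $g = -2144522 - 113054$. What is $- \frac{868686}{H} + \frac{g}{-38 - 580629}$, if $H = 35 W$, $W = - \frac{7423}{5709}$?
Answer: $\frac{31651701741518}{1657804285} \approx 19093.0$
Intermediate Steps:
$g = -2257576$
$W = - \frac{7423}{5709}$ ($W = \left(-7423\right) \frac{1}{5709} = - \frac{7423}{5709} \approx -1.3002$)
$H = - \frac{259805}{5709}$ ($H = 35 \left(- \frac{7423}{5709}\right) = - \frac{259805}{5709} \approx -45.508$)
$- \frac{868686}{H} + \frac{g}{-38 - 580629} = - \frac{868686}{- \frac{259805}{5709}} - \frac{2257576}{-38 - 580629} = \left(-868686\right) \left(- \frac{5709}{259805}\right) - \frac{2257576}{-38 - 580629} = \frac{54498114}{2855} - \frac{2257576}{-580667} = \frac{54498114}{2855} - - \frac{2257576}{580667} = \frac{54498114}{2855} + \frac{2257576}{580667} = \frac{31651701741518}{1657804285}$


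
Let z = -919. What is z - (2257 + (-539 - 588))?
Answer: -2049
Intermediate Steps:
z - (2257 + (-539 - 588)) = -919 - (2257 + (-539 - 588)) = -919 - (2257 - 1127) = -919 - 1*1130 = -919 - 1130 = -2049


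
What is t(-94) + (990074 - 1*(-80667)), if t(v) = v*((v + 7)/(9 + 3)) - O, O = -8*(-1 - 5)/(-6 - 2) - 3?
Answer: 2142863/2 ≈ 1.0714e+6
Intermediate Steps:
O = -9 (O = -(-48)/(-8) - 3 = -(-48)*(-1)/8 - 3 = -8*¾ - 3 = -6 - 3 = -9)
t(v) = 9 + v*(7/12 + v/12) (t(v) = v*((v + 7)/(9 + 3)) - 1*(-9) = v*((7 + v)/12) + 9 = v*((7 + v)*(1/12)) + 9 = v*(7/12 + v/12) + 9 = 9 + v*(7/12 + v/12))
t(-94) + (990074 - 1*(-80667)) = (9 + (1/12)*(-94)² + (7/12)*(-94)) + (990074 - 1*(-80667)) = (9 + (1/12)*8836 - 329/6) + (990074 + 80667) = (9 + 2209/3 - 329/6) + 1070741 = 1381/2 + 1070741 = 2142863/2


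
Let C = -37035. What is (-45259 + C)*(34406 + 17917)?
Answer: -4305868962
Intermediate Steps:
(-45259 + C)*(34406 + 17917) = (-45259 - 37035)*(34406 + 17917) = -82294*52323 = -4305868962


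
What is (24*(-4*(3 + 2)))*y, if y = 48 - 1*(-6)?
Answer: -25920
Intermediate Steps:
y = 54 (y = 48 + 6 = 54)
(24*(-4*(3 + 2)))*y = (24*(-4*(3 + 2)))*54 = (24*(-4*5))*54 = (24*(-20))*54 = -480*54 = -25920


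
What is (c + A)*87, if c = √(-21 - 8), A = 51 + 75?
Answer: 10962 + 87*I*√29 ≈ 10962.0 + 468.51*I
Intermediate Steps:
A = 126
c = I*√29 (c = √(-29) = I*√29 ≈ 5.3852*I)
(c + A)*87 = (I*√29 + 126)*87 = (126 + I*√29)*87 = 10962 + 87*I*√29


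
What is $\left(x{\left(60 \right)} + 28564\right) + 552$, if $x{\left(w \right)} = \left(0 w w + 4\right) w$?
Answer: $29356$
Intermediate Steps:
$x{\left(w \right)} = 4 w$ ($x{\left(w \right)} = \left(0 w + 4\right) w = \left(0 + 4\right) w = 4 w$)
$\left(x{\left(60 \right)} + 28564\right) + 552 = \left(4 \cdot 60 + 28564\right) + 552 = \left(240 + 28564\right) + 552 = 28804 + 552 = 29356$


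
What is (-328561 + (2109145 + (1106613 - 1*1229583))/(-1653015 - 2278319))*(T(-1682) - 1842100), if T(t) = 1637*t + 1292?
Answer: 2967156776900055429/1965667 ≈ 1.5095e+12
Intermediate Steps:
T(t) = 1292 + 1637*t
(-328561 + (2109145 + (1106613 - 1*1229583))/(-1653015 - 2278319))*(T(-1682) - 1842100) = (-328561 + (2109145 + (1106613 - 1*1229583))/(-1653015 - 2278319))*((1292 + 1637*(-1682)) - 1842100) = (-328561 + (2109145 + (1106613 - 1229583))/(-3931334))*((1292 - 2753434) - 1842100) = (-328561 + (2109145 - 122970)*(-1/3931334))*(-2752142 - 1842100) = (-328561 + 1986175*(-1/3931334))*(-4594242) = (-328561 - 1986175/3931334)*(-4594242) = -1291685016549/3931334*(-4594242) = 2967156776900055429/1965667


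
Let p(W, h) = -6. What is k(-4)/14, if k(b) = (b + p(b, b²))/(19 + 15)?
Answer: -5/238 ≈ -0.021008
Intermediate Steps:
k(b) = -3/17 + b/34 (k(b) = (b - 6)/(19 + 15) = (-6 + b)/34 = (-6 + b)*(1/34) = -3/17 + b/34)
k(-4)/14 = (-3/17 + (1/34)*(-4))/14 = (-3/17 - 2/17)/14 = (1/14)*(-5/17) = -5/238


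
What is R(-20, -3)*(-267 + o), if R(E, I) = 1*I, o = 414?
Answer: -441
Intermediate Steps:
R(E, I) = I
R(-20, -3)*(-267 + o) = -3*(-267 + 414) = -3*147 = -441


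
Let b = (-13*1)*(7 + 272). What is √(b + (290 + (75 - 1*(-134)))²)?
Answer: √245374 ≈ 495.35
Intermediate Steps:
b = -3627 (b = -13*279 = -3627)
√(b + (290 + (75 - 1*(-134)))²) = √(-3627 + (290 + (75 - 1*(-134)))²) = √(-3627 + (290 + (75 + 134))²) = √(-3627 + (290 + 209)²) = √(-3627 + 499²) = √(-3627 + 249001) = √245374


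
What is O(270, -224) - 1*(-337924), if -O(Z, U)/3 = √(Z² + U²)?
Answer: 337924 - 6*√30769 ≈ 3.3687e+5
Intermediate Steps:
O(Z, U) = -3*√(U² + Z²) (O(Z, U) = -3*√(Z² + U²) = -3*√(U² + Z²))
O(270, -224) - 1*(-337924) = -3*√((-224)² + 270²) - 1*(-337924) = -3*√(50176 + 72900) + 337924 = -6*√30769 + 337924 = 337924 - 6*√30769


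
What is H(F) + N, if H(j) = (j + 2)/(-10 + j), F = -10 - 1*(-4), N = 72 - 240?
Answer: -671/4 ≈ -167.75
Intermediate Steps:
N = -168
F = -6 (F = -10 + 4 = -6)
H(j) = (2 + j)/(-10 + j)
H(F) + N = (2 - 6)/(-10 - 6) - 168 = -4/(-16) - 168 = -1/16*(-4) - 168 = 1/4 - 168 = -671/4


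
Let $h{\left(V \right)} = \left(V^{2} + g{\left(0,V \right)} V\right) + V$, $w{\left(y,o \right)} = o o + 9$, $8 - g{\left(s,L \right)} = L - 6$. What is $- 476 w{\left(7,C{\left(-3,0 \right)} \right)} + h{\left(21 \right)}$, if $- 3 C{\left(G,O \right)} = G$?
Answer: $-4445$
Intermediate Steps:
$C{\left(G,O \right)} = - \frac{G}{3}$
$g{\left(s,L \right)} = 14 - L$ ($g{\left(s,L \right)} = 8 - \left(L - 6\right) = 8 - \left(-6 + L\right) = 14 - L$)
$w{\left(y,o \right)} = 9 + o^{2}$ ($w{\left(y,o \right)} = o^{2} + 9 = 9 + o^{2}$)
$h{\left(V \right)} = V + V^{2} + V \left(14 - V\right)$ ($h{\left(V \right)} = \left(V^{2} + \left(14 - V\right) V\right) + V = \left(V^{2} + V \left(14 - V\right)\right) + V = V + V^{2} + V \left(14 - V\right)$)
$- 476 w{\left(7,C{\left(-3,0 \right)} \right)} + h{\left(21 \right)} = - 476 \left(9 + \left(\left(- \frac{1}{3}\right) \left(-3\right)\right)^{2}\right) + 15 \cdot 21 = - 476 \left(9 + 1^{2}\right) + 315 = - 476 \left(9 + 1\right) + 315 = \left(-476\right) 10 + 315 = -4760 + 315 = -4445$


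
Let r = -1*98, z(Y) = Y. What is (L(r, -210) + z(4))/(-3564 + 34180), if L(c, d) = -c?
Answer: 51/15308 ≈ 0.0033316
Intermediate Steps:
r = -98
(L(r, -210) + z(4))/(-3564 + 34180) = (-1*(-98) + 4)/(-3564 + 34180) = (98 + 4)/30616 = 102*(1/30616) = 51/15308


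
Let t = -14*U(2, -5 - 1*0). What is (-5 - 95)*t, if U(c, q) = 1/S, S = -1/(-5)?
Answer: 7000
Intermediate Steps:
S = ⅕ (S = -1*(-⅕) = ⅕ ≈ 0.20000)
U(c, q) = 5 (U(c, q) = 1/(⅕) = 5)
t = -70 (t = -14*5 = -70)
(-5 - 95)*t = (-5 - 95)*(-70) = -100*(-70) = 7000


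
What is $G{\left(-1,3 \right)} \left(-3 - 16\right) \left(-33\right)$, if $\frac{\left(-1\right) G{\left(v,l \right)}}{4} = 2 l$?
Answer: $-15048$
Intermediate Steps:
$G{\left(v,l \right)} = - 8 l$ ($G{\left(v,l \right)} = - 4 \cdot 2 l = - 8 l$)
$G{\left(-1,3 \right)} \left(-3 - 16\right) \left(-33\right) = \left(-8\right) 3 \left(-3 - 16\right) \left(-33\right) = \left(-24\right) \left(-19\right) \left(-33\right) = 456 \left(-33\right) = -15048$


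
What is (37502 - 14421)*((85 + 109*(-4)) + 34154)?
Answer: 780207043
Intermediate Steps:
(37502 - 14421)*((85 + 109*(-4)) + 34154) = 23081*((85 - 436) + 34154) = 23081*(-351 + 34154) = 23081*33803 = 780207043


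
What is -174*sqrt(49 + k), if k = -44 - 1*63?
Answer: -174*I*sqrt(58) ≈ -1325.1*I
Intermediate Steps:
k = -107 (k = -44 - 63 = -107)
-174*sqrt(49 + k) = -174*sqrt(49 - 107) = -174*I*sqrt(58)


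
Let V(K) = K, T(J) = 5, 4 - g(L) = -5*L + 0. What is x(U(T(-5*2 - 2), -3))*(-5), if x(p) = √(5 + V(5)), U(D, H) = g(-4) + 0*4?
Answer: -5*√10 ≈ -15.811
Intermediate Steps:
g(L) = 4 + 5*L (g(L) = 4 - (-5*L + 0) = 4 - (-5)*L = 4 + 5*L)
U(D, H) = -16 (U(D, H) = (4 + 5*(-4)) + 0*4 = (4 - 20) + 0 = -16 + 0 = -16)
x(p) = √10 (x(p) = √(5 + 5) = √10)
x(U(T(-5*2 - 2), -3))*(-5) = √10*(-5) = -5*√10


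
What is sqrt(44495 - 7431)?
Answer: 2*sqrt(9266) ≈ 192.52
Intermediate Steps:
sqrt(44495 - 7431) = sqrt(37064) = 2*sqrt(9266)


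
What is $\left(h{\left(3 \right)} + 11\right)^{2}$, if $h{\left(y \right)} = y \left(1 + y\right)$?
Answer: $529$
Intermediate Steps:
$\left(h{\left(3 \right)} + 11\right)^{2} = \left(3 \left(1 + 3\right) + 11\right)^{2} = \left(3 \cdot 4 + 11\right)^{2} = \left(12 + 11\right)^{2} = 23^{2} = 529$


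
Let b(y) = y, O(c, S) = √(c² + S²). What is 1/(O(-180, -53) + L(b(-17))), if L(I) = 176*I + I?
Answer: -3009/9018872 - √35209/9018872 ≈ -0.00035444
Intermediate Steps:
O(c, S) = √(S² + c²)
L(I) = 177*I
1/(O(-180, -53) + L(b(-17))) = 1/(√((-53)² + (-180)²) + 177*(-17)) = 1/(√(2809 + 32400) - 3009) = 1/(√35209 - 3009) = 1/(-3009 + √35209)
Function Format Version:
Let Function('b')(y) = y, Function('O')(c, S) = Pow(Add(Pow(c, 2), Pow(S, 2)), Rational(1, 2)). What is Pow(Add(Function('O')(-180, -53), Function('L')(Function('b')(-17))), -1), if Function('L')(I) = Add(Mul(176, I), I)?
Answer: Add(Rational(-3009, 9018872), Mul(Rational(-1, 9018872), Pow(35209, Rational(1, 2)))) ≈ -0.00035444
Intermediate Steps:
Function('O')(c, S) = Pow(Add(Pow(S, 2), Pow(c, 2)), Rational(1, 2))
Function('L')(I) = Mul(177, I)
Pow(Add(Function('O')(-180, -53), Function('L')(Function('b')(-17))), -1) = Pow(Add(Pow(Add(Pow(-53, 2), Pow(-180, 2)), Rational(1, 2)), Mul(177, -17)), -1) = Pow(Add(Pow(Add(2809, 32400), Rational(1, 2)), -3009), -1) = Pow(Add(Pow(35209, Rational(1, 2)), -3009), -1) = Pow(Add(-3009, Pow(35209, Rational(1, 2))), -1)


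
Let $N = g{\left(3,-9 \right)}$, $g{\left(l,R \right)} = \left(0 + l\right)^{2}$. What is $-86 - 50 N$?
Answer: $-536$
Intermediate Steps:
$g{\left(l,R \right)} = l^{2}$
$N = 9$ ($N = 3^{2} = 9$)
$-86 - 50 N = -86 - 450 = -536$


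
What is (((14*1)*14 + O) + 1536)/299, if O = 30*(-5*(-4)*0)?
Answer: 1732/299 ≈ 5.7926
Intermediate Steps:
O = 0 (O = 30*(20*0) = 30*0 = 0)
(((14*1)*14 + O) + 1536)/299 = (((14*1)*14 + 0) + 1536)/299 = ((14*14 + 0) + 1536)*(1/299) = ((196 + 0) + 1536)*(1/299) = (196 + 1536)*(1/299) = 1732*(1/299) = 1732/299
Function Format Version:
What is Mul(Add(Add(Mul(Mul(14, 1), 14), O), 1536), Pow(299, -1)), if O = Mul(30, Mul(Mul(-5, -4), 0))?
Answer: Rational(1732, 299) ≈ 5.7926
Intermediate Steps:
O = 0 (O = Mul(30, Mul(20, 0)) = Mul(30, 0) = 0)
Mul(Add(Add(Mul(Mul(14, 1), 14), O), 1536), Pow(299, -1)) = Mul(Add(Add(Mul(Mul(14, 1), 14), 0), 1536), Pow(299, -1)) = Mul(Add(Add(Mul(14, 14), 0), 1536), Rational(1, 299)) = Mul(Add(Add(196, 0), 1536), Rational(1, 299)) = Mul(Add(196, 1536), Rational(1, 299)) = Mul(1732, Rational(1, 299)) = Rational(1732, 299)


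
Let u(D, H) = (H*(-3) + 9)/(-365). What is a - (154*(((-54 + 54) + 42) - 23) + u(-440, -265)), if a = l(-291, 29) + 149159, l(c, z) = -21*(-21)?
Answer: 53536814/365 ≈ 1.4668e+5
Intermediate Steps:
l(c, z) = 441
u(D, H) = -9/365 + 3*H/365 (u(D, H) = (-3*H + 9)*(-1/365) = (9 - 3*H)*(-1/365) = -9/365 + 3*H/365)
a = 149600 (a = 441 + 149159 = 149600)
a - (154*(((-54 + 54) + 42) - 23) + u(-440, -265)) = 149600 - (154*(((-54 + 54) + 42) - 23) + (-9/365 + (3/365)*(-265))) = 149600 - (154*((0 + 42) - 23) + (-9/365 - 159/73)) = 149600 - (154*(42 - 23) - 804/365) = 149600 - (154*19 - 804/365) = 149600 - (2926 - 804/365) = 149600 - 1*1067186/365 = 149600 - 1067186/365 = 53536814/365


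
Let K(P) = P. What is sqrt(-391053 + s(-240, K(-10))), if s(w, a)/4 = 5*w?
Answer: I*sqrt(395853) ≈ 629.17*I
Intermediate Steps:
s(w, a) = 20*w (s(w, a) = 4*(5*w) = 20*w)
sqrt(-391053 + s(-240, K(-10))) = sqrt(-391053 + 20*(-240)) = sqrt(-391053 - 4800) = sqrt(-395853) = I*sqrt(395853)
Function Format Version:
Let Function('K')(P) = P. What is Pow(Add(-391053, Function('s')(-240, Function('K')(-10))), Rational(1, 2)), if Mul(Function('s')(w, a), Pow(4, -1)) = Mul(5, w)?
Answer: Mul(I, Pow(395853, Rational(1, 2))) ≈ Mul(629.17, I)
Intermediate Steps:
Function('s')(w, a) = Mul(20, w) (Function('s')(w, a) = Mul(4, Mul(5, w)) = Mul(20, w))
Pow(Add(-391053, Function('s')(-240, Function('K')(-10))), Rational(1, 2)) = Pow(Add(-391053, Mul(20, -240)), Rational(1, 2)) = Pow(Add(-391053, -4800), Rational(1, 2)) = Pow(-395853, Rational(1, 2)) = Mul(I, Pow(395853, Rational(1, 2)))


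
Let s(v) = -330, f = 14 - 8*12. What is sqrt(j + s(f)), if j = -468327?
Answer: 3*I*sqrt(52073) ≈ 684.58*I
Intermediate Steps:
f = -82 (f = 14 - 96 = -82)
sqrt(j + s(f)) = sqrt(-468327 - 330) = sqrt(-468657) = 3*I*sqrt(52073)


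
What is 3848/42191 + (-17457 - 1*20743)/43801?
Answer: -1443149952/1848007991 ≈ -0.78092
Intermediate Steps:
3848/42191 + (-17457 - 1*20743)/43801 = 3848*(1/42191) + (-17457 - 20743)*(1/43801) = 3848/42191 - 38200*1/43801 = 3848/42191 - 38200/43801 = -1443149952/1848007991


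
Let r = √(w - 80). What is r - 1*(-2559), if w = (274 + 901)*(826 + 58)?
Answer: 2559 + 2*√259655 ≈ 3578.1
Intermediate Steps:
w = 1038700 (w = 1175*884 = 1038700)
r = 2*√259655 (r = √(1038700 - 80) = √1038620 = 2*√259655 ≈ 1019.1)
r - 1*(-2559) = 2*√259655 - 1*(-2559) = 2*√259655 + 2559 = 2559 + 2*√259655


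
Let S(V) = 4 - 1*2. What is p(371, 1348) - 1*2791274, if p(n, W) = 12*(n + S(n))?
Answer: -2786798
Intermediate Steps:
S(V) = 2 (S(V) = 4 - 2 = 2)
p(n, W) = 24 + 12*n (p(n, W) = 12*(n + 2) = 12*(2 + n) = 24 + 12*n)
p(371, 1348) - 1*2791274 = (24 + 12*371) - 1*2791274 = (24 + 4452) - 2791274 = 4476 - 2791274 = -2786798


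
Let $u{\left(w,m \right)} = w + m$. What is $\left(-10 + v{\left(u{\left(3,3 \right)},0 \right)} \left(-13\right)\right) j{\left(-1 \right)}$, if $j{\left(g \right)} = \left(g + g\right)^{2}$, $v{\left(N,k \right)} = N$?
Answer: $-352$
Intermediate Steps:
$u{\left(w,m \right)} = m + w$
$j{\left(g \right)} = 4 g^{2}$ ($j{\left(g \right)} = \left(2 g\right)^{2} = 4 g^{2}$)
$\left(-10 + v{\left(u{\left(3,3 \right)},0 \right)} \left(-13\right)\right) j{\left(-1 \right)} = \left(-10 + \left(3 + 3\right) \left(-13\right)\right) 4 \left(-1\right)^{2} = \left(-10 + 6 \left(-13\right)\right) 4 \cdot 1 = \left(-10 - 78\right) 4 = \left(-88\right) 4 = -352$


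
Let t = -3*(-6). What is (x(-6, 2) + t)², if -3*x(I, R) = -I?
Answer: 256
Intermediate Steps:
t = 18
x(I, R) = I/3 (x(I, R) = -(-1)*I/3 = I/3)
(x(-6, 2) + t)² = ((⅓)*(-6) + 18)² = (-2 + 18)² = 16² = 256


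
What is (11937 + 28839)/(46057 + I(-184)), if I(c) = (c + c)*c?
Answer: 13592/37923 ≈ 0.35841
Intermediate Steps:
I(c) = 2*c**2 (I(c) = (2*c)*c = 2*c**2)
(11937 + 28839)/(46057 + I(-184)) = (11937 + 28839)/(46057 + 2*(-184)**2) = 40776/(46057 + 2*33856) = 40776/(46057 + 67712) = 40776/113769 = 40776*(1/113769) = 13592/37923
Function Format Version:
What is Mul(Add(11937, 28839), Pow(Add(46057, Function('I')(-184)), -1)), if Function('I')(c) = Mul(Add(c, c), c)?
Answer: Rational(13592, 37923) ≈ 0.35841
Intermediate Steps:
Function('I')(c) = Mul(2, Pow(c, 2)) (Function('I')(c) = Mul(Mul(2, c), c) = Mul(2, Pow(c, 2)))
Mul(Add(11937, 28839), Pow(Add(46057, Function('I')(-184)), -1)) = Mul(Add(11937, 28839), Pow(Add(46057, Mul(2, Pow(-184, 2))), -1)) = Mul(40776, Pow(Add(46057, Mul(2, 33856)), -1)) = Mul(40776, Pow(Add(46057, 67712), -1)) = Mul(40776, Pow(113769, -1)) = Mul(40776, Rational(1, 113769)) = Rational(13592, 37923)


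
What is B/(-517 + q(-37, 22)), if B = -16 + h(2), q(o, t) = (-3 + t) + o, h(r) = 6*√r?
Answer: 16/535 - 6*√2/535 ≈ 0.014046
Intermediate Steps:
q(o, t) = -3 + o + t
B = -16 + 6*√2 ≈ -7.5147
B/(-517 + q(-37, 22)) = (-16 + 6*√2)/(-517 + (-3 - 37 + 22)) = (-16 + 6*√2)/(-517 - 18) = (-16 + 6*√2)/(-535) = -(-16 + 6*√2)/535 = 16/535 - 6*√2/535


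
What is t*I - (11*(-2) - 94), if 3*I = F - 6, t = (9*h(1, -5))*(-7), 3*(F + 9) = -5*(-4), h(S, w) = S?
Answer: 291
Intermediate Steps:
F = -7/3 (F = -9 + (-5*(-4))/3 = -9 + (⅓)*20 = -9 + 20/3 = -7/3 ≈ -2.3333)
t = -63 (t = (9*1)*(-7) = 9*(-7) = -63)
I = -25/9 (I = (-7/3 - 6)/3 = (⅓)*(-25/3) = -25/9 ≈ -2.7778)
t*I - (11*(-2) - 94) = -63*(-25/9) - (11*(-2) - 94) = 175 - (-22 - 94) = 175 - 1*(-116) = 175 + 116 = 291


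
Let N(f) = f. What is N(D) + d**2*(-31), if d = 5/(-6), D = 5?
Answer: -595/36 ≈ -16.528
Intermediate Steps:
d = -5/6 (d = 5*(-1/6) = -5/6 ≈ -0.83333)
N(D) + d**2*(-31) = 5 + (-5/6)**2*(-31) = 5 + (25/36)*(-31) = 5 - 775/36 = -595/36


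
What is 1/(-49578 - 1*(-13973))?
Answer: -1/35605 ≈ -2.8086e-5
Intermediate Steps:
1/(-49578 - 1*(-13973)) = 1/(-49578 + 13973) = 1/(-35605) = -1/35605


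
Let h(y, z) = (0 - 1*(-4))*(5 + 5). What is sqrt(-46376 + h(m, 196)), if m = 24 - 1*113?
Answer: 16*I*sqrt(181) ≈ 215.26*I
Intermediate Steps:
m = -89 (m = 24 - 113 = -89)
h(y, z) = 40 (h(y, z) = (0 + 4)*10 = 4*10 = 40)
sqrt(-46376 + h(m, 196)) = sqrt(-46376 + 40) = sqrt(-46336) = 16*I*sqrt(181)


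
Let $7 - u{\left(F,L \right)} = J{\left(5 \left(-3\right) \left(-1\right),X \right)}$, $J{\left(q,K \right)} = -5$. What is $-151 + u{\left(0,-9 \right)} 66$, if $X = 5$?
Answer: $641$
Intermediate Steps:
$u{\left(F,L \right)} = 12$ ($u{\left(F,L \right)} = 7 - -5 = 7 + 5 = 12$)
$-151 + u{\left(0,-9 \right)} 66 = -151 + 12 \cdot 66 = -151 + 792 = 641$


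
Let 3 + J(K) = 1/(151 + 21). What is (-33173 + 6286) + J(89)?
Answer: -4625079/172 ≈ -26890.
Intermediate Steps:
J(K) = -515/172 (J(K) = -3 + 1/(151 + 21) = -3 + 1/172 = -515/172)
(-33173 + 6286) + J(89) = (-33173 + 6286) - 515/172 = -26887 - 515/172 = -4625079/172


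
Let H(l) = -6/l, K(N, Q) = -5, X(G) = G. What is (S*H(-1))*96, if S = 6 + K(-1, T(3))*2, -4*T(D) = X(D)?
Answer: -2304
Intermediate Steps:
T(D) = -D/4
S = -4 (S = 6 - 5*2 = 6 - 10 = -4)
(S*H(-1))*96 = -(-24)/(-1)*96 = -(-24)*(-1)*96 = -4*6*96 = -24*96 = -2304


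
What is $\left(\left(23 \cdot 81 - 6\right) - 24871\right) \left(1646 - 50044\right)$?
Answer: $1113831572$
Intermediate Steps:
$\left(\left(23 \cdot 81 - 6\right) - 24871\right) \left(1646 - 50044\right) = \left(\left(1863 - 6\right) - 24871\right) \left(-48398\right) = \left(1857 - 24871\right) \left(-48398\right) = \left(-23014\right) \left(-48398\right) = 1113831572$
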